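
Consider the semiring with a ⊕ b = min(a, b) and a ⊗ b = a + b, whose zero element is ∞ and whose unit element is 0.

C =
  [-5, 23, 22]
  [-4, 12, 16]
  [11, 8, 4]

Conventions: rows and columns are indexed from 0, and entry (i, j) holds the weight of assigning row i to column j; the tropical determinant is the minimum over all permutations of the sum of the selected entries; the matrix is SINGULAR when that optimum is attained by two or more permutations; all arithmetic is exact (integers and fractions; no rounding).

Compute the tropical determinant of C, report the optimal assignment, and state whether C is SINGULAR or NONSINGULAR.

σ = (0, 1, 2): (-5) + 12 + 4 = 11
σ = (0, 2, 1): (-5) + 16 + 8 = 19
σ = (1, 0, 2): 23 + (-4) + 4 = 23
σ = (1, 2, 0): 23 + 16 + 11 = 50
σ = (2, 0, 1): 22 + (-4) + 8 = 26
σ = (2, 1, 0): 22 + 12 + 11 = 45
Optimal value attained by: σ = (0, 1, 2).
Answer: det⊕(C) = 11; verdict: NONSINGULAR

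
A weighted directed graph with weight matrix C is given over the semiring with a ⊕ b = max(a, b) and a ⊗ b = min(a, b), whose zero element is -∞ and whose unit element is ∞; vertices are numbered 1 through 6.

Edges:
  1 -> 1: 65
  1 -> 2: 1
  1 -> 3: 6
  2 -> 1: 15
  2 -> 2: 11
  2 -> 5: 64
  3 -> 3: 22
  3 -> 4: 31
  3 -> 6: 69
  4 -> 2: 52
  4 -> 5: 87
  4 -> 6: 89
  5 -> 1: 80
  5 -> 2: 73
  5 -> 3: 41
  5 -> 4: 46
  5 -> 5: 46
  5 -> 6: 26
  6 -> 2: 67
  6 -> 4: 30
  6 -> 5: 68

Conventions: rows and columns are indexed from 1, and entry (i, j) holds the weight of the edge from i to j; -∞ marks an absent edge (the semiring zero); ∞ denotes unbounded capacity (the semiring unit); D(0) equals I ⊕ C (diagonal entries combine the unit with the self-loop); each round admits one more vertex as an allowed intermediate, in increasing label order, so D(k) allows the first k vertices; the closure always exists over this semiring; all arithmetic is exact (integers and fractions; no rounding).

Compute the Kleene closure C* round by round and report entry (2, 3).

D(0):
  [∞, 1, 6, -∞, -∞, -∞]
  [15, ∞, -∞, -∞, 64, -∞]
  [-∞, -∞, ∞, 31, -∞, 69]
  [-∞, 52, -∞, ∞, 87, 89]
  [80, 73, 41, 46, ∞, 26]
  [-∞, 67, -∞, 30, 68, ∞]
D(1):
  [∞, 1, 6, -∞, -∞, -∞]
  [15, ∞, 6, -∞, 64, -∞]
  [-∞, -∞, ∞, 31, -∞, 69]
  [-∞, 52, -∞, ∞, 87, 89]
  [80, 73, 41, 46, ∞, 26]
  [-∞, 67, -∞, 30, 68, ∞]
D(2):
  [∞, 1, 6, -∞, 1, -∞]
  [15, ∞, 6, -∞, 64, -∞]
  [-∞, -∞, ∞, 31, -∞, 69]
  [15, 52, 6, ∞, 87, 89]
  [80, 73, 41, 46, ∞, 26]
  [15, 67, 6, 30, 68, ∞]
D(3):
  [∞, 1, 6, 6, 1, 6]
  [15, ∞, 6, 6, 64, 6]
  [-∞, -∞, ∞, 31, -∞, 69]
  [15, 52, 6, ∞, 87, 89]
  [80, 73, 41, 46, ∞, 41]
  [15, 67, 6, 30, 68, ∞]
D(4):
  [∞, 6, 6, 6, 6, 6]
  [15, ∞, 6, 6, 64, 6]
  [15, 31, ∞, 31, 31, 69]
  [15, 52, 6, ∞, 87, 89]
  [80, 73, 41, 46, ∞, 46]
  [15, 67, 6, 30, 68, ∞]
D(5):
  [∞, 6, 6, 6, 6, 6]
  [64, ∞, 41, 46, 64, 46]
  [31, 31, ∞, 31, 31, 69]
  [80, 73, 41, ∞, 87, 89]
  [80, 73, 41, 46, ∞, 46]
  [68, 68, 41, 46, 68, ∞]
D(6):
  [∞, 6, 6, 6, 6, 6]
  [64, ∞, 41, 46, 64, 46]
  [68, 68, ∞, 46, 68, 69]
  [80, 73, 41, ∞, 87, 89]
  [80, 73, 41, 46, ∞, 46]
  [68, 68, 41, 46, 68, ∞]
Answer: C*[2][3] = 41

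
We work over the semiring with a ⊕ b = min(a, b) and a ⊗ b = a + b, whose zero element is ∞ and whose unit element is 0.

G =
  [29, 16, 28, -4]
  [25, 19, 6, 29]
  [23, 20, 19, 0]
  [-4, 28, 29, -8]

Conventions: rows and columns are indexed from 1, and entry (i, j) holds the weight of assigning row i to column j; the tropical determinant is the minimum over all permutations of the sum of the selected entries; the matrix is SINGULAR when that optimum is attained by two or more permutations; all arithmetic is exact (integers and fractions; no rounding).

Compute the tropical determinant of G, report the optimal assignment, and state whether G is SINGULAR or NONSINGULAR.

σ = (1, 2, 3, 4): 29 + 19 + 19 + (-8) = 59
σ = (1, 2, 4, 3): 29 + 19 + 0 + 29 = 77
σ = (1, 3, 2, 4): 29 + 6 + 20 + (-8) = 47
σ = (1, 3, 4, 2): 29 + 6 + 0 + 28 = 63
σ = (1, 4, 2, 3): 29 + 29 + 20 + 29 = 107
σ = (1, 4, 3, 2): 29 + 29 + 19 + 28 = 105
σ = (2, 1, 3, 4): 16 + 25 + 19 + (-8) = 52
σ = (2, 1, 4, 3): 16 + 25 + 0 + 29 = 70
σ = (2, 3, 1, 4): 16 + 6 + 23 + (-8) = 37
σ = (2, 3, 4, 1): 16 + 6 + 0 + (-4) = 18
σ = (2, 4, 1, 3): 16 + 29 + 23 + 29 = 97
σ = (2, 4, 3, 1): 16 + 29 + 19 + (-4) = 60
σ = (3, 1, 2, 4): 28 + 25 + 20 + (-8) = 65
σ = (3, 1, 4, 2): 28 + 25 + 0 + 28 = 81
σ = (3, 2, 1, 4): 28 + 19 + 23 + (-8) = 62
σ = (3, 2, 4, 1): 28 + 19 + 0 + (-4) = 43
σ = (3, 4, 1, 2): 28 + 29 + 23 + 28 = 108
σ = (3, 4, 2, 1): 28 + 29 + 20 + (-4) = 73
σ = (4, 1, 2, 3): (-4) + 25 + 20 + 29 = 70
σ = (4, 1, 3, 2): (-4) + 25 + 19 + 28 = 68
σ = (4, 2, 1, 3): (-4) + 19 + 23 + 29 = 67
σ = (4, 2, 3, 1): (-4) + 19 + 19 + (-4) = 30
σ = (4, 3, 1, 2): (-4) + 6 + 23 + 28 = 53
σ = (4, 3, 2, 1): (-4) + 6 + 20 + (-4) = 18
Optimal value attained by: σ = (2, 3, 4, 1).
Answer: det⊕(G) = 18; verdict: SINGULAR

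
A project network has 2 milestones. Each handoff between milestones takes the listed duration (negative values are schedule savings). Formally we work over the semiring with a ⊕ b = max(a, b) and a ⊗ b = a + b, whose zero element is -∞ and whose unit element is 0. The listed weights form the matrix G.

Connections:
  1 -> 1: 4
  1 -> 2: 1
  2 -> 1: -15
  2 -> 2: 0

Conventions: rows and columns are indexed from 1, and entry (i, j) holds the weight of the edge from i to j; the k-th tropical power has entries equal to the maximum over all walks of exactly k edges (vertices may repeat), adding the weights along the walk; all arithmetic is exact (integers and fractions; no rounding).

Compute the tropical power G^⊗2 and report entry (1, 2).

G^⊗2:
  [8, 5]
  [-11, 0]
Key observation: the optimum is the walk 1->1->2, with weight 4 + 1 = 5.
Optimal value attained by: walk 1->1->2.
Answer: (G^⊗2)[1][2] = 5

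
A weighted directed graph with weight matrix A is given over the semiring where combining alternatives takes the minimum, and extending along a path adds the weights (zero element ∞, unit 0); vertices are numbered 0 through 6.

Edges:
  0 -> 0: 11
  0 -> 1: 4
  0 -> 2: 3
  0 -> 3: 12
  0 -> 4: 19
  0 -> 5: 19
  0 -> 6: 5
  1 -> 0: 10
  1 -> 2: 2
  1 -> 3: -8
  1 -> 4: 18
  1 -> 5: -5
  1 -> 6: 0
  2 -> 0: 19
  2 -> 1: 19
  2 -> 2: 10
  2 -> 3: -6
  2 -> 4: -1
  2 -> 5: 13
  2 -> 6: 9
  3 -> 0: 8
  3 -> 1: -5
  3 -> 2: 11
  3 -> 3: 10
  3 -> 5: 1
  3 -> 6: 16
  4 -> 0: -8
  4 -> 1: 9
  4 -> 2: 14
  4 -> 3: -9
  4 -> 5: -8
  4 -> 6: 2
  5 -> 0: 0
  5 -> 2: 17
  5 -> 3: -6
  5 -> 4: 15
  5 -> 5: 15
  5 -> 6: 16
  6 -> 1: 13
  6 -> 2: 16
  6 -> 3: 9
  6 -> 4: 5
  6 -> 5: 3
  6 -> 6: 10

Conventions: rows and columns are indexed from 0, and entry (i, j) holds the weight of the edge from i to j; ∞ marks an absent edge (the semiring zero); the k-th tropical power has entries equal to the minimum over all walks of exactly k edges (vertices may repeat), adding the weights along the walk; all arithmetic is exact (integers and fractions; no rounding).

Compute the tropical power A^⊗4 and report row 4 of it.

A^⊗2:
  [11, 7, 6, -4, 2, -1, 4]
  [-5, -13, 3, -11, 1, -7, 8]
  [-9, -11, 5, -10, 9, -9, 1]
  [1, 5, -3, -13, 10, -10, -5]
  [-8, -14, -5, -14, 7, -8, -3]
  [2, -11, 3, 4, 16, -5, 5]
  [-3, 4, 15, -4, 15, -3, 7]
A^⊗3:
  [-6, -9, 7, -7, 5, -6, 4]
  [-7, -16, -11, -21, 2, -18, -13]
  [-9, -15, -9, -19, 4, -16, -11]
  [-10, -18, -2, -16, -4, -12, 3]
  [-8, -19, -12, -22, -6, -19, -14]
  [-5, -1, -9, -19, 2, -16, -11]
  [-3, -9, 0, -9, 12, -3, 2]
A^⊗4:
  [-6, -12, -7, -17, 6, -14, -9]
  [-18, -26, -14, -24, -12, -21, -16]
  [-16, -24, -13, -23, -10, -20, -15]
  [-12, -21, -16, -26, -3, -23, -18]
  [-19, -27, -17, -27, -13, -24, -19]
  [-16, -24, -8, -22, -10, -18, -3]
  [-3, -14, -7, -17, -1, -14, -9]
Answer: row 4 of A^⊗4 = [-19, -27, -17, -27, -13, -24, -19]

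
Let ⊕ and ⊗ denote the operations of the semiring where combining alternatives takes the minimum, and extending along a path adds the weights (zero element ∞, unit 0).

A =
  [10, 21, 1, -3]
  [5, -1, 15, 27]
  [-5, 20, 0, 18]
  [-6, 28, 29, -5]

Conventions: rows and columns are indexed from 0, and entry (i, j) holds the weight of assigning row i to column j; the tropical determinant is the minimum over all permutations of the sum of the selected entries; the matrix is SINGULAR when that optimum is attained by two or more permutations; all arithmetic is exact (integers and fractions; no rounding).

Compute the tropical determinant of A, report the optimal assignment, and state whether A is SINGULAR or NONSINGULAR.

σ = (0, 1, 2, 3): 10 + (-1) + 0 + (-5) = 4
σ = (0, 1, 3, 2): 10 + (-1) + 18 + 29 = 56
σ = (0, 2, 1, 3): 10 + 15 + 20 + (-5) = 40
σ = (0, 2, 3, 1): 10 + 15 + 18 + 28 = 71
σ = (0, 3, 1, 2): 10 + 27 + 20 + 29 = 86
σ = (0, 3, 2, 1): 10 + 27 + 0 + 28 = 65
σ = (1, 0, 2, 3): 21 + 5 + 0 + (-5) = 21
σ = (1, 0, 3, 2): 21 + 5 + 18 + 29 = 73
σ = (1, 2, 0, 3): 21 + 15 + (-5) + (-5) = 26
σ = (1, 2, 3, 0): 21 + 15 + 18 + (-6) = 48
σ = (1, 3, 0, 2): 21 + 27 + (-5) + 29 = 72
σ = (1, 3, 2, 0): 21 + 27 + 0 + (-6) = 42
σ = (2, 0, 1, 3): 1 + 5 + 20 + (-5) = 21
σ = (2, 0, 3, 1): 1 + 5 + 18 + 28 = 52
σ = (2, 1, 0, 3): 1 + (-1) + (-5) + (-5) = -10
σ = (2, 1, 3, 0): 1 + (-1) + 18 + (-6) = 12
σ = (2, 3, 0, 1): 1 + 27 + (-5) + 28 = 51
σ = (2, 3, 1, 0): 1 + 27 + 20 + (-6) = 42
σ = (3, 0, 1, 2): (-3) + 5 + 20 + 29 = 51
σ = (3, 0, 2, 1): (-3) + 5 + 0 + 28 = 30
σ = (3, 1, 0, 2): (-3) + (-1) + (-5) + 29 = 20
σ = (3, 1, 2, 0): (-3) + (-1) + 0 + (-6) = -10
σ = (3, 2, 0, 1): (-3) + 15 + (-5) + 28 = 35
σ = (3, 2, 1, 0): (-3) + 15 + 20 + (-6) = 26
Optimal value attained by: σ = (2, 1, 0, 3).
Answer: det⊕(A) = -10; verdict: SINGULAR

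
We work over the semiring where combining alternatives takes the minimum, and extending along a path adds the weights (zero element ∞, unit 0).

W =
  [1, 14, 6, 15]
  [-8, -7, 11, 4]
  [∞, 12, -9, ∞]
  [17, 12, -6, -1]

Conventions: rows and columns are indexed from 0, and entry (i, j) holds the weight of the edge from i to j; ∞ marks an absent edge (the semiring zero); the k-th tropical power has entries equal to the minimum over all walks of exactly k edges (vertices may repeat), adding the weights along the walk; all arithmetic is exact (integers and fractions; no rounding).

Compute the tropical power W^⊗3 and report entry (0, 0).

W^⊗2:
  [2, 7, -3, 14]
  [-15, -14, -2, -3]
  [4, 3, -18, 16]
  [4, 5, -15, -2]
W^⊗3:
  [-1, 0, -12, 11]
  [-22, -21, -11, -10]
  [-5, -6, -27, 7]
  [-3, -3, -24, -3]
Key observation: the optimum is the walk 0->1->1->0, with weight 14 + (-7) + (-8) = -1.
Optimal value attained by: walk 0->1->1->0.
Answer: (W^⊗3)[0][0] = -1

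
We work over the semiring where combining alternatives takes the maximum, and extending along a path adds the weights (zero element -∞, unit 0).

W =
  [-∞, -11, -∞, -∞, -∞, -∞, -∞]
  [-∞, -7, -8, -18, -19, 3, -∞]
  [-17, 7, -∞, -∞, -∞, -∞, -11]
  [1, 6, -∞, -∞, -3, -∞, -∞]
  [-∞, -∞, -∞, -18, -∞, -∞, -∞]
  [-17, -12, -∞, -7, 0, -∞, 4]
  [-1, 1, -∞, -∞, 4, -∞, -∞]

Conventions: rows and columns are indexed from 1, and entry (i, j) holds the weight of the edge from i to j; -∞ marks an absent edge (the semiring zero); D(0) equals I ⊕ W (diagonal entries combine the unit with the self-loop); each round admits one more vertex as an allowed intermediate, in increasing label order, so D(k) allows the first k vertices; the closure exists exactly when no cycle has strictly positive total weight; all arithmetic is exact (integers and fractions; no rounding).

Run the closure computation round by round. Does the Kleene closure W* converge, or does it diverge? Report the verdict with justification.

D(0):
  [0, -11, -∞, -∞, -∞, -∞, -∞]
  [-∞, 0, -8, -18, -19, 3, -∞]
  [-17, 7, 0, -∞, -∞, -∞, -11]
  [1, 6, -∞, 0, -3, -∞, -∞]
  [-∞, -∞, -∞, -18, 0, -∞, -∞]
  [-17, -12, -∞, -7, 0, 0, 4]
  [-1, 1, -∞, -∞, 4, -∞, 0]
D(1):
  [0, -11, -∞, -∞, -∞, -∞, -∞]
  [-∞, 0, -8, -18, -19, 3, -∞]
  [-17, 7, 0, -∞, -∞, -∞, -11]
  [1, 6, -∞, 0, -3, -∞, -∞]
  [-∞, -∞, -∞, -18, 0, -∞, -∞]
  [-17, -12, -∞, -7, 0, 0, 4]
  [-1, 1, -∞, -∞, 4, -∞, 0]
D(2):
  [0, -11, -19, -29, -30, -8, -∞]
  [-∞, 0, -8, -18, -19, 3, -∞]
  [-17, 7, 0, -11, -12, 10, -11]
  [1, 6, -2, 0, -3, 9, -∞]
  [-∞, -∞, -∞, -18, 0, -∞, -∞]
  [-17, -12, -20, -7, 0, 0, 4]
  [-1, 1, -7, -17, 4, 4, 0]
D(3):
  [0, -11, -19, -29, -30, -8, -30]
  [-25, 0, -8, -18, -19, 3, -19]
  [-17, 7, 0, -11, -12, 10, -11]
  [1, 6, -2, 0, -3, 9, -13]
  [-∞, -∞, -∞, -18, 0, -∞, -∞]
  [-17, -12, -20, -7, 0, 0, 4]
  [-1, 1, -7, -17, 4, 4, 0]
Detection: at round 4, diagonal entry (6, 6) turns strictly positive.
Key observation: the cycle 6->4->2->6 has total weight (-7) + 6 + 3, which is strictly positive.
Answer: DIVERGES — positive cycle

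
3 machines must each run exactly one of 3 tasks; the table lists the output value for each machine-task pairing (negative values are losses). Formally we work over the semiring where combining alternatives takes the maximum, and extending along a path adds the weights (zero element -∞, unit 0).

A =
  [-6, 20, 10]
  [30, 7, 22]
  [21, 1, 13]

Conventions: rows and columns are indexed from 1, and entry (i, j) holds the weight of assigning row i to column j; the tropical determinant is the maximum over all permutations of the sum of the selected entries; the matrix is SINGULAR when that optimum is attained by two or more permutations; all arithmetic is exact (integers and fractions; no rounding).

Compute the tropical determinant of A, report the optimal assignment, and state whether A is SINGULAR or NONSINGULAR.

σ = (1, 2, 3): (-6) + 7 + 13 = 14
σ = (1, 3, 2): (-6) + 22 + 1 = 17
σ = (2, 1, 3): 20 + 30 + 13 = 63
σ = (2, 3, 1): 20 + 22 + 21 = 63
σ = (3, 1, 2): 10 + 30 + 1 = 41
σ = (3, 2, 1): 10 + 7 + 21 = 38
Optimal value attained by: σ = (2, 1, 3).
Answer: det⊕(A) = 63; verdict: SINGULAR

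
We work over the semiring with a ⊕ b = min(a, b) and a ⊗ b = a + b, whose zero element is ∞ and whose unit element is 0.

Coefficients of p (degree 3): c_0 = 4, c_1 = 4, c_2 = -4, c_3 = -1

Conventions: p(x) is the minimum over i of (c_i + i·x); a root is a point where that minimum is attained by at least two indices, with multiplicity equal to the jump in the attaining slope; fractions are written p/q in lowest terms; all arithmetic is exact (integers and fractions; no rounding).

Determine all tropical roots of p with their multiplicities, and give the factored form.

hull edge (i=0, c=4) to (i=2, c=-4): slope -4, span 2
hull edge (i=2, c=-4) to (i=3, c=-1): slope 3, span 1
Factored form: p(x) = -1 ⊗ (x ⊕ (-3)) ⊗ (x ⊕ 4) ⊗ (x ⊕ 4)
Answer: roots = -3 (mult 1), 4 (mult 2)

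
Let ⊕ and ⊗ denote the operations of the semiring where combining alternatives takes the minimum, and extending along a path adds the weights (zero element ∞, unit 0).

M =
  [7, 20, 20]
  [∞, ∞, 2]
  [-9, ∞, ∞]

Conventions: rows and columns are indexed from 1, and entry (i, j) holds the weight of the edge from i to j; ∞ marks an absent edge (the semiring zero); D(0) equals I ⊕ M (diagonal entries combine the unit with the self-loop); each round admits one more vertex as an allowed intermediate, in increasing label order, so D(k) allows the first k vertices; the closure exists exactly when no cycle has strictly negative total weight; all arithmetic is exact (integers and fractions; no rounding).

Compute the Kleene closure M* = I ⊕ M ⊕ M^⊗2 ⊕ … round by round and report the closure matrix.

D(0):
  [0, 20, 20]
  [∞, 0, 2]
  [-9, ∞, 0]
D(1):
  [0, 20, 20]
  [∞, 0, 2]
  [-9, 11, 0]
D(2):
  [0, 20, 20]
  [∞, 0, 2]
  [-9, 11, 0]
D(3):
  [0, 20, 20]
  [-7, 0, 2]
  [-9, 11, 0]
Answer: M* = [[0, 20, 20], [-7, 0, 2], [-9, 11, 0]]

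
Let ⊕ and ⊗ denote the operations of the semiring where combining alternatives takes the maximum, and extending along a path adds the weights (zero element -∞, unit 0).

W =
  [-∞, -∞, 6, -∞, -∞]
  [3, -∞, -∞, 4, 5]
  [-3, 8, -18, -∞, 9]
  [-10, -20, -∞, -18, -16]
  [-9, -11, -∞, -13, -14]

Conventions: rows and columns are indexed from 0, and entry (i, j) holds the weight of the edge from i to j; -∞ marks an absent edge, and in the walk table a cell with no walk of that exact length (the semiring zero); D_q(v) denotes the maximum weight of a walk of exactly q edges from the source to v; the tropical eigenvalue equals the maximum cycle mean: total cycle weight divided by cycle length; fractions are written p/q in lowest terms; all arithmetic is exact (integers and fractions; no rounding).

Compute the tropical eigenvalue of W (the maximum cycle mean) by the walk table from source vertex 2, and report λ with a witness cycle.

q=0: [-∞, -∞, 0, -∞, -∞]
q=1: [-3, 8, -18, -∞, 9]
q=2: [11, -2, 3, 12, 13]
q=3: [4, 11, 17, 2, 12]
q=4: [14, 25, 10, 15, 26]
q=5: [28, 18, 20, 29, 30]
Optimal cycle mean attained by: cycle 0->2->1->0, total 6 + 8 + 3, length 3.
Answer: λ = 17/3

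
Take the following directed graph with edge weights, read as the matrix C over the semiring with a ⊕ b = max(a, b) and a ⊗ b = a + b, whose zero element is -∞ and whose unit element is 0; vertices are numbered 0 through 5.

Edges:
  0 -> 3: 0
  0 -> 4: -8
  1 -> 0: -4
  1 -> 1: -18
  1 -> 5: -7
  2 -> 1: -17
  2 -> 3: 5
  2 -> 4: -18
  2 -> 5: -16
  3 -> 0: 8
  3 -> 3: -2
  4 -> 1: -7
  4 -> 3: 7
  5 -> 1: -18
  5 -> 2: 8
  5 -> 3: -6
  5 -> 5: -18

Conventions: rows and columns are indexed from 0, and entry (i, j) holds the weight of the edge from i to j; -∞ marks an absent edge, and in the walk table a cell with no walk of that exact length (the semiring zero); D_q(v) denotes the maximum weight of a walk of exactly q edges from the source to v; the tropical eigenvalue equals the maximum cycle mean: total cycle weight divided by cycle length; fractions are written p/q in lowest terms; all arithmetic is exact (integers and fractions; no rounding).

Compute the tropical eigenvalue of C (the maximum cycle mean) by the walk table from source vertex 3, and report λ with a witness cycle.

q=0: [-∞, -∞, -∞, 0, -∞, -∞]
q=1: [8, -∞, -∞, -2, -∞, -∞]
q=2: [6, -∞, -∞, 8, 0, -∞]
q=3: [16, -7, -∞, 7, -2, -∞]
q=4: [15, -9, -∞, 16, 8, -14]
q=5: [24, 1, -6, 15, 7, -16]
q=6: [23, 0, -8, 24, 16, -6]
Optimal cycle mean attained by: cycle 0->3->0, total 0 + 8, length 2.
Answer: λ = 4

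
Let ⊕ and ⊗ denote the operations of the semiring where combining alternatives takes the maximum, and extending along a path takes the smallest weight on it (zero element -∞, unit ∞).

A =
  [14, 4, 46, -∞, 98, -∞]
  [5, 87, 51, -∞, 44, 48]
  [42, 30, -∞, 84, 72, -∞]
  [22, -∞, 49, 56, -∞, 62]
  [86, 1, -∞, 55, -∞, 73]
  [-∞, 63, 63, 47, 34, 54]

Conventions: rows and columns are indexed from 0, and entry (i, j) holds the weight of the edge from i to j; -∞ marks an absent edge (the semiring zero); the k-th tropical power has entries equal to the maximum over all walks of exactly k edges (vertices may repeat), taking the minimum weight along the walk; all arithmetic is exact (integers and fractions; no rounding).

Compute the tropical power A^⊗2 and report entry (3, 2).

A^⊗2:
  [86, 30, 14, 55, 46, 73]
  [44, 87, 51, 51, 51, 48]
  [72, 30, 49, 56, 42, 72]
  [42, 62, 62, 56, 49, 56]
  [22, 63, 63, 55, 86, 55]
  [42, 63, 54, 63, 63, 54]
Key observation: the optimum is the walk 3->5->2, with weight 62 min 63 = 62.
Optimal value attained by: walk 3->5->2.
Answer: (A^⊗2)[3][2] = 62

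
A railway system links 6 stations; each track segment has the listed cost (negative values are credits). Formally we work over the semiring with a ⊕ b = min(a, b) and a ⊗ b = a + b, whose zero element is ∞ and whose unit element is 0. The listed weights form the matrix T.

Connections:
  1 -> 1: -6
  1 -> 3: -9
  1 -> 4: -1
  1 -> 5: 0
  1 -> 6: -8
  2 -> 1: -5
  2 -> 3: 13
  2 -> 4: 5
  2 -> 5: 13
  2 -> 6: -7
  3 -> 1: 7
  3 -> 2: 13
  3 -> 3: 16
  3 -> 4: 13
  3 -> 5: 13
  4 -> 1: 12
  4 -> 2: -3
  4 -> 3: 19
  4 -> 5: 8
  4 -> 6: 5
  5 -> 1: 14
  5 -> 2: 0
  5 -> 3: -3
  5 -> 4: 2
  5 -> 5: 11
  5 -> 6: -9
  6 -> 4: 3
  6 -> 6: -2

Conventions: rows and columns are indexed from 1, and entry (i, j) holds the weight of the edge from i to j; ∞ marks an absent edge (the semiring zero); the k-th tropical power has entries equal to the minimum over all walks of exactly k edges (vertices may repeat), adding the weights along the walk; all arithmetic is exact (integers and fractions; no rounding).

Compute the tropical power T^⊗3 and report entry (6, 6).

T^⊗2:
  [-12, -4, -15, -7, -6, -14]
  [-11, 2, -14, -6, -5, -13]
  [1, 10, -2, 6, 7, -1]
  [-8, 8, 3, 2, 10, -10]
  [-5, -1, 5, -6, 10, -11]
  [15, 0, 22, 1, 11, -4]
T^⊗3:
  [-18, -10, -21, -13, -12, -20]
  [-17, -9, -20, -12, -11, -19]
  [-5, 3, -8, 0, 1, -7]
  [-14, -1, -17, -9, -8, -16]
  [-11, -9, -14, -8, -5, -13]
  [-5, -2, 6, -1, 9, -7]
Key observation: the optimum is the walk 6->4->2->6, with weight 3 + (-3) + (-7) = -7.
Optimal value attained by: walk 6->4->2->6.
Answer: (T^⊗3)[6][6] = -7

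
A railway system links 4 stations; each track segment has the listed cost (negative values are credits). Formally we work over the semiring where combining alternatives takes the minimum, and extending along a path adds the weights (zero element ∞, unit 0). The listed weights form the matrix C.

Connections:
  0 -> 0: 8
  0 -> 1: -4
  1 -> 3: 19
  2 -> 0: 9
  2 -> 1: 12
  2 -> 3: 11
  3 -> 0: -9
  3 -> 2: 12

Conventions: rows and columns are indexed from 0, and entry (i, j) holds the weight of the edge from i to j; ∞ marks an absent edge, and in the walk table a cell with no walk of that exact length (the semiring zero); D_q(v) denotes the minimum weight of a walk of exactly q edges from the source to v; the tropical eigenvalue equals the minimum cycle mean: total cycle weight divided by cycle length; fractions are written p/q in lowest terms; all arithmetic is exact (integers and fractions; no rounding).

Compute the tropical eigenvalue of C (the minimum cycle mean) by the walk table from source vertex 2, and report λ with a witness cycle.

q=0: [∞, ∞, 0, ∞]
q=1: [9, 12, ∞, 11]
q=2: [2, 5, 23, 31]
q=3: [10, -2, 43, 24]
q=4: [15, 6, 36, 17]
Optimal cycle mean attained by: cycle 0->1->3->0, total (-4) + 19 + (-9), length 3.
Answer: λ = 2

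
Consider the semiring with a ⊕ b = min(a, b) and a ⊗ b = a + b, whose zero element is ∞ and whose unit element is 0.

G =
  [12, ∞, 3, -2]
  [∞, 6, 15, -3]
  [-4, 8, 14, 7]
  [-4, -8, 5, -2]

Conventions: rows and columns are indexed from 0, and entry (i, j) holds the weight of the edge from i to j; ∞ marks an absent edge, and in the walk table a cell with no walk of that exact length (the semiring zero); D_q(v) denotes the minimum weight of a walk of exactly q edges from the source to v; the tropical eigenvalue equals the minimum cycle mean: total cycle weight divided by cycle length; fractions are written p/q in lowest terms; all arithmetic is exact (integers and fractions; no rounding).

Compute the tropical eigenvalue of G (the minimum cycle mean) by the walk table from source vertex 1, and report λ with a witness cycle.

q=0: [∞, 0, ∞, ∞]
q=1: [∞, 6, 15, -3]
q=2: [-7, -11, 2, -5]
q=3: [-9, -13, -4, -14]
q=4: [-18, -22, -9, -16]
Optimal cycle mean attained by: cycle 1->3->1, total (-3) + (-8), length 2.
Answer: λ = -11/2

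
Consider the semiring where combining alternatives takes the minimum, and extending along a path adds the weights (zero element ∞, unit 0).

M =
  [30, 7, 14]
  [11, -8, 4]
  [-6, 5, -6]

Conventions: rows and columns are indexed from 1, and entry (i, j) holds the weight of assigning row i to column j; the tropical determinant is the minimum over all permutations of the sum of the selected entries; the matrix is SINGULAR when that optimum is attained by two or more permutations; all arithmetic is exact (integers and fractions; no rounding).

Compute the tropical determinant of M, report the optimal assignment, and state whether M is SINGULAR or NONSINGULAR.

σ = (1, 2, 3): 30 + (-8) + (-6) = 16
σ = (1, 3, 2): 30 + 4 + 5 = 39
σ = (2, 1, 3): 7 + 11 + (-6) = 12
σ = (2, 3, 1): 7 + 4 + (-6) = 5
σ = (3, 1, 2): 14 + 11 + 5 = 30
σ = (3, 2, 1): 14 + (-8) + (-6) = 0
Optimal value attained by: σ = (3, 2, 1).
Answer: det⊕(M) = 0; verdict: NONSINGULAR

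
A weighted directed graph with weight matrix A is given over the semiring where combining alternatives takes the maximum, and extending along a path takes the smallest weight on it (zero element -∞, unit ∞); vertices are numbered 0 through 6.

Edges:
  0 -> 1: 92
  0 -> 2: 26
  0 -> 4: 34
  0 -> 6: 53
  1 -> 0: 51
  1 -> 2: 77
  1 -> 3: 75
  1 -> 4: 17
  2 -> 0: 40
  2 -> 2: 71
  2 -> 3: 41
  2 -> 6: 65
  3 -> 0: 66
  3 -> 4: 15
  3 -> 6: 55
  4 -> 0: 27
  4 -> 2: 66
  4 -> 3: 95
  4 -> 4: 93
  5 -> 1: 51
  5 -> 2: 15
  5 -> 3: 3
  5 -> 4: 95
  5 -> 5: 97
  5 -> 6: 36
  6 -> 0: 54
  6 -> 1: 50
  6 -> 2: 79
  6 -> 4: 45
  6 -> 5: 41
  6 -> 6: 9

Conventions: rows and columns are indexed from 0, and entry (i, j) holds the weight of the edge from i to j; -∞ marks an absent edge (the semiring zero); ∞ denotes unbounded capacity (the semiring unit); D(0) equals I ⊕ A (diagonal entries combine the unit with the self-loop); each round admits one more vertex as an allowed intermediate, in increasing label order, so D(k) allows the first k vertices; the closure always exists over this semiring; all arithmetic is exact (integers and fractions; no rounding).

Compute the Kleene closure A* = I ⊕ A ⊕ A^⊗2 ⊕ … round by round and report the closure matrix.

D(0):
  [∞, 92, 26, -∞, 34, -∞, 53]
  [51, ∞, 77, 75, 17, -∞, -∞]
  [40, -∞, ∞, 41, -∞, -∞, 65]
  [66, -∞, -∞, ∞, 15, -∞, 55]
  [27, -∞, 66, 95, ∞, -∞, -∞]
  [-∞, 51, 15, 3, 95, ∞, 36]
  [54, 50, 79, -∞, 45, 41, ∞]
D(1):
  [∞, 92, 26, -∞, 34, -∞, 53]
  [51, ∞, 77, 75, 34, -∞, 51]
  [40, 40, ∞, 41, 34, -∞, 65]
  [66, 66, 26, ∞, 34, -∞, 55]
  [27, 27, 66, 95, ∞, -∞, 27]
  [-∞, 51, 15, 3, 95, ∞, 36]
  [54, 54, 79, -∞, 45, 41, ∞]
D(2):
  [∞, 92, 77, 75, 34, -∞, 53]
  [51, ∞, 77, 75, 34, -∞, 51]
  [40, 40, ∞, 41, 34, -∞, 65]
  [66, 66, 66, ∞, 34, -∞, 55]
  [27, 27, 66, 95, ∞, -∞, 27]
  [51, 51, 51, 51, 95, ∞, 51]
  [54, 54, 79, 54, 45, 41, ∞]
D(3):
  [∞, 92, 77, 75, 34, -∞, 65]
  [51, ∞, 77, 75, 34, -∞, 65]
  [40, 40, ∞, 41, 34, -∞, 65]
  [66, 66, 66, ∞, 34, -∞, 65]
  [40, 40, 66, 95, ∞, -∞, 65]
  [51, 51, 51, 51, 95, ∞, 51]
  [54, 54, 79, 54, 45, 41, ∞]
D(4):
  [∞, 92, 77, 75, 34, -∞, 65]
  [66, ∞, 77, 75, 34, -∞, 65]
  [41, 41, ∞, 41, 34, -∞, 65]
  [66, 66, 66, ∞, 34, -∞, 65]
  [66, 66, 66, 95, ∞, -∞, 65]
  [51, 51, 51, 51, 95, ∞, 51]
  [54, 54, 79, 54, 45, 41, ∞]
D(5):
  [∞, 92, 77, 75, 34, -∞, 65]
  [66, ∞, 77, 75, 34, -∞, 65]
  [41, 41, ∞, 41, 34, -∞, 65]
  [66, 66, 66, ∞, 34, -∞, 65]
  [66, 66, 66, 95, ∞, -∞, 65]
  [66, 66, 66, 95, 95, ∞, 65]
  [54, 54, 79, 54, 45, 41, ∞]
D(6):
  [∞, 92, 77, 75, 34, -∞, 65]
  [66, ∞, 77, 75, 34, -∞, 65]
  [41, 41, ∞, 41, 34, -∞, 65]
  [66, 66, 66, ∞, 34, -∞, 65]
  [66, 66, 66, 95, ∞, -∞, 65]
  [66, 66, 66, 95, 95, ∞, 65]
  [54, 54, 79, 54, 45, 41, ∞]
D(7):
  [∞, 92, 77, 75, 45, 41, 65]
  [66, ∞, 77, 75, 45, 41, 65]
  [54, 54, ∞, 54, 45, 41, 65]
  [66, 66, 66, ∞, 45, 41, 65]
  [66, 66, 66, 95, ∞, 41, 65]
  [66, 66, 66, 95, 95, ∞, 65]
  [54, 54, 79, 54, 45, 41, ∞]
Answer: A* = [[∞, 92, 77, 75, 45, 41, 65], [66, ∞, 77, 75, 45, 41, 65], [54, 54, ∞, 54, 45, 41, 65], [66, 66, 66, ∞, 45, 41, 65], [66, 66, 66, 95, ∞, 41, 65], [66, 66, 66, 95, 95, ∞, 65], [54, 54, 79, 54, 45, 41, ∞]]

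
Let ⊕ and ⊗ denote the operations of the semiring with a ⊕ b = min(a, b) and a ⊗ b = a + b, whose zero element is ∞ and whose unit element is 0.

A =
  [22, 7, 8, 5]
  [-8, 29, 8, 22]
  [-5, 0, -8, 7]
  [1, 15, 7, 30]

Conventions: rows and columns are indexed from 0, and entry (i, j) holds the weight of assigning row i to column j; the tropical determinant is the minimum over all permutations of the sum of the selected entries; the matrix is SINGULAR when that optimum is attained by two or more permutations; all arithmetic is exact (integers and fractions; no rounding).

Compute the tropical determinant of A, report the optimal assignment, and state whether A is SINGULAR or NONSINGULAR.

σ = (0, 1, 2, 3): 22 + 29 + (-8) + 30 = 73
σ = (0, 1, 3, 2): 22 + 29 + 7 + 7 = 65
σ = (0, 2, 1, 3): 22 + 8 + 0 + 30 = 60
σ = (0, 2, 3, 1): 22 + 8 + 7 + 15 = 52
σ = (0, 3, 1, 2): 22 + 22 + 0 + 7 = 51
σ = (0, 3, 2, 1): 22 + 22 + (-8) + 15 = 51
σ = (1, 0, 2, 3): 7 + (-8) + (-8) + 30 = 21
σ = (1, 0, 3, 2): 7 + (-8) + 7 + 7 = 13
σ = (1, 2, 0, 3): 7 + 8 + (-5) + 30 = 40
σ = (1, 2, 3, 0): 7 + 8 + 7 + 1 = 23
σ = (1, 3, 0, 2): 7 + 22 + (-5) + 7 = 31
σ = (1, 3, 2, 0): 7 + 22 + (-8) + 1 = 22
σ = (2, 0, 1, 3): 8 + (-8) + 0 + 30 = 30
σ = (2, 0, 3, 1): 8 + (-8) + 7 + 15 = 22
σ = (2, 1, 0, 3): 8 + 29 + (-5) + 30 = 62
σ = (2, 1, 3, 0): 8 + 29 + 7 + 1 = 45
σ = (2, 3, 0, 1): 8 + 22 + (-5) + 15 = 40
σ = (2, 3, 1, 0): 8 + 22 + 0 + 1 = 31
σ = (3, 0, 1, 2): 5 + (-8) + 0 + 7 = 4
σ = (3, 0, 2, 1): 5 + (-8) + (-8) + 15 = 4
σ = (3, 1, 0, 2): 5 + 29 + (-5) + 7 = 36
σ = (3, 1, 2, 0): 5 + 29 + (-8) + 1 = 27
σ = (3, 2, 0, 1): 5 + 8 + (-5) + 15 = 23
σ = (3, 2, 1, 0): 5 + 8 + 0 + 1 = 14
Optimal value attained by: σ = (3, 0, 1, 2).
Answer: det⊕(A) = 4; verdict: SINGULAR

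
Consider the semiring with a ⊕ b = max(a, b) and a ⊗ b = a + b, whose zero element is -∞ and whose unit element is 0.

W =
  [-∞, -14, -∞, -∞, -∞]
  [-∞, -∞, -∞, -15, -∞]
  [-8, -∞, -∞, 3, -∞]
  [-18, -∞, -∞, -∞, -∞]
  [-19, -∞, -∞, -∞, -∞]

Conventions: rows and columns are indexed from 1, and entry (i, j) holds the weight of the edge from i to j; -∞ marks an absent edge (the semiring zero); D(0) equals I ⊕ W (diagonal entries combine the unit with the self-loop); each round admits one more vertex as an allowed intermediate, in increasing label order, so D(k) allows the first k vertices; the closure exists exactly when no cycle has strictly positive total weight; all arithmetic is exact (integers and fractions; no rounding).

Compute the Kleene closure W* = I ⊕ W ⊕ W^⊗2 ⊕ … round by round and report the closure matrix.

D(0):
  [0, -14, -∞, -∞, -∞]
  [-∞, 0, -∞, -15, -∞]
  [-8, -∞, 0, 3, -∞]
  [-18, -∞, -∞, 0, -∞]
  [-19, -∞, -∞, -∞, 0]
D(1):
  [0, -14, -∞, -∞, -∞]
  [-∞, 0, -∞, -15, -∞]
  [-8, -22, 0, 3, -∞]
  [-18, -32, -∞, 0, -∞]
  [-19, -33, -∞, -∞, 0]
D(2):
  [0, -14, -∞, -29, -∞]
  [-∞, 0, -∞, -15, -∞]
  [-8, -22, 0, 3, -∞]
  [-18, -32, -∞, 0, -∞]
  [-19, -33, -∞, -48, 0]
D(3):
  [0, -14, -∞, -29, -∞]
  [-∞, 0, -∞, -15, -∞]
  [-8, -22, 0, 3, -∞]
  [-18, -32, -∞, 0, -∞]
  [-19, -33, -∞, -48, 0]
D(4):
  [0, -14, -∞, -29, -∞]
  [-33, 0, -∞, -15, -∞]
  [-8, -22, 0, 3, -∞]
  [-18, -32, -∞, 0, -∞]
  [-19, -33, -∞, -48, 0]
D(5):
  [0, -14, -∞, -29, -∞]
  [-33, 0, -∞, -15, -∞]
  [-8, -22, 0, 3, -∞]
  [-18, -32, -∞, 0, -∞]
  [-19, -33, -∞, -48, 0]
Answer: W* = [[0, -14, -∞, -29, -∞], [-33, 0, -∞, -15, -∞], [-8, -22, 0, 3, -∞], [-18, -32, -∞, 0, -∞], [-19, -33, -∞, -48, 0]]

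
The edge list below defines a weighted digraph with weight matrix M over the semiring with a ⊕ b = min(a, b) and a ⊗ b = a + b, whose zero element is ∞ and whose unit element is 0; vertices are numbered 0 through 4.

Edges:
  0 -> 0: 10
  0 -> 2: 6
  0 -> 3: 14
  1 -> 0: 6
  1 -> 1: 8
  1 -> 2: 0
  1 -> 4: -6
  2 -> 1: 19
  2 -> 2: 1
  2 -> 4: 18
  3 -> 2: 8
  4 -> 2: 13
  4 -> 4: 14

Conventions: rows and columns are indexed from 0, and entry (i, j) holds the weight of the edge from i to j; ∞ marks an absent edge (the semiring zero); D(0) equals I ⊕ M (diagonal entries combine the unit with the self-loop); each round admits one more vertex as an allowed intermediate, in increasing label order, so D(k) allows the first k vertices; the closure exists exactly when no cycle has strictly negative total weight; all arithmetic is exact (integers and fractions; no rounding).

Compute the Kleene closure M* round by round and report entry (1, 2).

D(0):
  [0, ∞, 6, 14, ∞]
  [6, 0, 0, ∞, -6]
  [∞, 19, 0, ∞, 18]
  [∞, ∞, 8, 0, ∞]
  [∞, ∞, 13, ∞, 0]
D(1):
  [0, ∞, 6, 14, ∞]
  [6, 0, 0, 20, -6]
  [∞, 19, 0, ∞, 18]
  [∞, ∞, 8, 0, ∞]
  [∞, ∞, 13, ∞, 0]
D(2):
  [0, ∞, 6, 14, ∞]
  [6, 0, 0, 20, -6]
  [25, 19, 0, 39, 13]
  [∞, ∞, 8, 0, ∞]
  [∞, ∞, 13, ∞, 0]
D(3):
  [0, 25, 6, 14, 19]
  [6, 0, 0, 20, -6]
  [25, 19, 0, 39, 13]
  [33, 27, 8, 0, 21]
  [38, 32, 13, 52, 0]
D(4):
  [0, 25, 6, 14, 19]
  [6, 0, 0, 20, -6]
  [25, 19, 0, 39, 13]
  [33, 27, 8, 0, 21]
  [38, 32, 13, 52, 0]
D(5):
  [0, 25, 6, 14, 19]
  [6, 0, 0, 20, -6]
  [25, 19, 0, 39, 13]
  [33, 27, 8, 0, 21]
  [38, 32, 13, 52, 0]
Answer: M*[1][2] = 0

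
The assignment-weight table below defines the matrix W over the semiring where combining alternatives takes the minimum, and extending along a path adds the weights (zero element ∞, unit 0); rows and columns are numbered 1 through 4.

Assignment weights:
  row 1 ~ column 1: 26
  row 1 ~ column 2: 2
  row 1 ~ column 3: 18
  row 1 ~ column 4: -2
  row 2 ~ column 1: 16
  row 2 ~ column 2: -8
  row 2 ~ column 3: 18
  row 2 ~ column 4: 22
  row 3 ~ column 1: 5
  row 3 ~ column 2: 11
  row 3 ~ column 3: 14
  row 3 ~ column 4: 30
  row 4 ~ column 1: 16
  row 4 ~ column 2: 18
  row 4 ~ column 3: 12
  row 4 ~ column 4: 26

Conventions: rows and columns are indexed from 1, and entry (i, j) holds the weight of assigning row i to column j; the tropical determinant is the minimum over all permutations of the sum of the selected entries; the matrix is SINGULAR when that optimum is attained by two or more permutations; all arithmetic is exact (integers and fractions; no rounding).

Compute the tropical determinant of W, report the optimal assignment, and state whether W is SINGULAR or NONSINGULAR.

σ = (1, 2, 3, 4): 26 + (-8) + 14 + 26 = 58
σ = (1, 2, 4, 3): 26 + (-8) + 30 + 12 = 60
σ = (1, 3, 2, 4): 26 + 18 + 11 + 26 = 81
σ = (1, 3, 4, 2): 26 + 18 + 30 + 18 = 92
σ = (1, 4, 2, 3): 26 + 22 + 11 + 12 = 71
σ = (1, 4, 3, 2): 26 + 22 + 14 + 18 = 80
σ = (2, 1, 3, 4): 2 + 16 + 14 + 26 = 58
σ = (2, 1, 4, 3): 2 + 16 + 30 + 12 = 60
σ = (2, 3, 1, 4): 2 + 18 + 5 + 26 = 51
σ = (2, 3, 4, 1): 2 + 18 + 30 + 16 = 66
σ = (2, 4, 1, 3): 2 + 22 + 5 + 12 = 41
σ = (2, 4, 3, 1): 2 + 22 + 14 + 16 = 54
σ = (3, 1, 2, 4): 18 + 16 + 11 + 26 = 71
σ = (3, 1, 4, 2): 18 + 16 + 30 + 18 = 82
σ = (3, 2, 1, 4): 18 + (-8) + 5 + 26 = 41
σ = (3, 2, 4, 1): 18 + (-8) + 30 + 16 = 56
σ = (3, 4, 1, 2): 18 + 22 + 5 + 18 = 63
σ = (3, 4, 2, 1): 18 + 22 + 11 + 16 = 67
σ = (4, 1, 2, 3): (-2) + 16 + 11 + 12 = 37
σ = (4, 1, 3, 2): (-2) + 16 + 14 + 18 = 46
σ = (4, 2, 1, 3): (-2) + (-8) + 5 + 12 = 7
σ = (4, 2, 3, 1): (-2) + (-8) + 14 + 16 = 20
σ = (4, 3, 1, 2): (-2) + 18 + 5 + 18 = 39
σ = (4, 3, 2, 1): (-2) + 18 + 11 + 16 = 43
Optimal value attained by: σ = (4, 2, 1, 3).
Answer: det⊕(W) = 7; verdict: NONSINGULAR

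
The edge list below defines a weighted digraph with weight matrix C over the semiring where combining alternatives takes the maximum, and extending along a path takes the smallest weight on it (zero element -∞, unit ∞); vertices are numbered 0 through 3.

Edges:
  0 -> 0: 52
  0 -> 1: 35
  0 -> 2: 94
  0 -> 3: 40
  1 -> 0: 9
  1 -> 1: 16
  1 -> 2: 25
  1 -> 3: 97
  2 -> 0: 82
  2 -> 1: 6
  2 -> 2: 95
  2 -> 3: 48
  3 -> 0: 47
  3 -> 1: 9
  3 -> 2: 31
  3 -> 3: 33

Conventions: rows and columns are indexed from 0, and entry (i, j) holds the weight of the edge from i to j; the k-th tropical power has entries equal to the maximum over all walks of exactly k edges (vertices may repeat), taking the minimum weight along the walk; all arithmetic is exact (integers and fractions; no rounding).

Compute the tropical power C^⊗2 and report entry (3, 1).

C^⊗2:
  [82, 35, 94, 48]
  [47, 16, 31, 33]
  [82, 35, 95, 48]
  [47, 35, 47, 40]
Key observation: the optimum is the walk 3->0->1, with weight 47 min 35 = 35.
Optimal value attained by: walk 3->0->1.
Answer: (C^⊗2)[3][1] = 35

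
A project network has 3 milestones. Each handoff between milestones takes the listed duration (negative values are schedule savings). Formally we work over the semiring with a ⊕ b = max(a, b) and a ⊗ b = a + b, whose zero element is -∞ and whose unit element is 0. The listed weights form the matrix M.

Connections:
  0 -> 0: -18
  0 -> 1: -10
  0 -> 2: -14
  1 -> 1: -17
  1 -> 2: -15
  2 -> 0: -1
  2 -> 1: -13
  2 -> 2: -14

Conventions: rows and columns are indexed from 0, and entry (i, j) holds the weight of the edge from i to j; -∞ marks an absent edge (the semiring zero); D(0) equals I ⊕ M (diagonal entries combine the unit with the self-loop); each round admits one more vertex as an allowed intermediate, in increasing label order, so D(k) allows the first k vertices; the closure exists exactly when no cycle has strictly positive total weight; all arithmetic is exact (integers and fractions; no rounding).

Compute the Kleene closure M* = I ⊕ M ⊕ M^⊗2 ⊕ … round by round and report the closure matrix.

D(0):
  [0, -10, -14]
  [-∞, 0, -15]
  [-1, -13, 0]
D(1):
  [0, -10, -14]
  [-∞, 0, -15]
  [-1, -11, 0]
D(2):
  [0, -10, -14]
  [-∞, 0, -15]
  [-1, -11, 0]
D(3):
  [0, -10, -14]
  [-16, 0, -15]
  [-1, -11, 0]
Answer: M* = [[0, -10, -14], [-16, 0, -15], [-1, -11, 0]]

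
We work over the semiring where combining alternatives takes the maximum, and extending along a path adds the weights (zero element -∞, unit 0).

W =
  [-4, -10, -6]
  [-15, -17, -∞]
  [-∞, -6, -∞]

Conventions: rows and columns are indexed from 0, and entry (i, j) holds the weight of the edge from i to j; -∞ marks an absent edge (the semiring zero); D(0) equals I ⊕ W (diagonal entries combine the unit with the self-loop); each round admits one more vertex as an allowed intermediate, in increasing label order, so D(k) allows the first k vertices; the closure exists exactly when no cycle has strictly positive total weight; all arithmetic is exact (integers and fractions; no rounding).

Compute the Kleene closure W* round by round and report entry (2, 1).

D(0):
  [0, -10, -6]
  [-15, 0, -∞]
  [-∞, -6, 0]
D(1):
  [0, -10, -6]
  [-15, 0, -21]
  [-∞, -6, 0]
D(2):
  [0, -10, -6]
  [-15, 0, -21]
  [-21, -6, 0]
D(3):
  [0, -10, -6]
  [-15, 0, -21]
  [-21, -6, 0]
Answer: W*[2][1] = -6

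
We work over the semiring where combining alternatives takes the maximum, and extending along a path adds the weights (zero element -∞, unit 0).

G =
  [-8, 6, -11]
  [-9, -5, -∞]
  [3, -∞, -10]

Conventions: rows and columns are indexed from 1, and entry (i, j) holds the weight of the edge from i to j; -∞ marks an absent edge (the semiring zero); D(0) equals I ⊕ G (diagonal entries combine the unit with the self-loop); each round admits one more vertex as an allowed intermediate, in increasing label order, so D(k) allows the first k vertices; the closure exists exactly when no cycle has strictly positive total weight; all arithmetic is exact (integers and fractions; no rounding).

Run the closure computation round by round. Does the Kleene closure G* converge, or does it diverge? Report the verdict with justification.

D(0):
  [0, 6, -11]
  [-9, 0, -∞]
  [3, -∞, 0]
D(1):
  [0, 6, -11]
  [-9, 0, -20]
  [3, 9, 0]
D(2):
  [0, 6, -11]
  [-9, 0, -20]
  [3, 9, 0]
D(3):
  [0, 6, -11]
  [-9, 0, -20]
  [3, 9, 0]
Key observation: every diagonal entry stays at the unit through all rounds, so no improving cycle exists.
Answer: CONVERGES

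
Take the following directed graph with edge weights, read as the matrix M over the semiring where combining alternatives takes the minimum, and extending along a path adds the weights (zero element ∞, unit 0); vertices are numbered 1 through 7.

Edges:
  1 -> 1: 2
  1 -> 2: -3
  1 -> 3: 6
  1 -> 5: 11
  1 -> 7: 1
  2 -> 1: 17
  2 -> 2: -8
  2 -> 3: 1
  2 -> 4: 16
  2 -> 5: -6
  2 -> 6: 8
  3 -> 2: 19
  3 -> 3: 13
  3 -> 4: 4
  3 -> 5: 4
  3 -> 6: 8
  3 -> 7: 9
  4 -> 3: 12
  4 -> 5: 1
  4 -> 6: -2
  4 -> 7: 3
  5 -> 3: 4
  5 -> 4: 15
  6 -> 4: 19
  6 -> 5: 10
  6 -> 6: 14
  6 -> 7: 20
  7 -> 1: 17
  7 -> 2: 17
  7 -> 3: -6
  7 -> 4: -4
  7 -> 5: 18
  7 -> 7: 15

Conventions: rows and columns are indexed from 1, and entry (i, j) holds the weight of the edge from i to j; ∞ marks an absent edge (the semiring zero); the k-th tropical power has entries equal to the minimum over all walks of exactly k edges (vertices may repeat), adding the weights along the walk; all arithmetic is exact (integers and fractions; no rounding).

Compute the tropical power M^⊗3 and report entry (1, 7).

M^⊗2:
  [4, -11, -5, -3, -9, 5, 3]
  [9, -16, -7, 5, -14, 0, 10]
  [26, 11, 3, 5, 5, 2, 7]
  [20, 20, -3, -1, 8, 12, 18]
  [∞, 23, 17, 8, 8, 12, 13]
  [37, 37, 14, 16, 20, 17, 22]
  [19, 9, 7, -2, -3, -6, -1]
M^⊗3:
  [6, -19, -10, -1, -17, -5, 0]
  [1, -24, -15, -3, -22, -8, 2]
  [24, 3, 1, 3, 5, 3, 8]
  [22, 12, 10, 1, 0, -3, 2]
  [30, 15, 7, 9, 9, 6, 11]
  [39, 29, 16, 18, 17, 14, 19]
  [16, 1, -7, -5, -1, -4, 1]
Key observation: the optimum is the walk 1->7->4->7, with weight 1 + (-4) + 3 = 0.
Optimal value attained by: walk 1->7->4->7.
Answer: (M^⊗3)[1][7] = 0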